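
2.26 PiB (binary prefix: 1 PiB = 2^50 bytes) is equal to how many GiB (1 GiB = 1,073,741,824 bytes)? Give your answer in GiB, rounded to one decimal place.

2,369,781.8 GiB

2.26 PiB × 1,125,899,906,842,624 bytes/PiB = 2,544,533,789,464,330.24 bytes
1 GiB = 1,073,741,824 bytes
2,544,533,789,464,330.24 / 1,073,741,824 = 2,369,781.8 GiB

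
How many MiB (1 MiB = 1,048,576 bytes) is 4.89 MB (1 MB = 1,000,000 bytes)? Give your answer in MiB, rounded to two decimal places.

4.66 MiB

4.89 MB × 1,000,000 bytes/MB = 4,890,000 bytes
1 MiB = 1,048,576 bytes
4,890,000 / 1,048,576 = 4.66 MiB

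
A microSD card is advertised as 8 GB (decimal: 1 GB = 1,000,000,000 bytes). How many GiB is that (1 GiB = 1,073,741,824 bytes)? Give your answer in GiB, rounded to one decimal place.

8 GB = 8 × 10^9 bytes = 8,000,000,000 bytes
1 GiB = 1,073,741,824 bytes
8,000,000,000 / 1,073,741,824 = 7.5 GiB

7.5 GiB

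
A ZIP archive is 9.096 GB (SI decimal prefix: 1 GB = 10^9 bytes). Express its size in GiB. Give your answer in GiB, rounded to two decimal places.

9.096 GB × 1,000,000,000 bytes/GB = 9,096,000,000 bytes
1 GiB = 2^30 bytes = 1,073,741,824 bytes
9,096,000,000 / 1,073,741,824 = 8.47 GiB

8.47 GiB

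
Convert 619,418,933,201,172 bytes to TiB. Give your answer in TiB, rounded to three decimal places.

563.358 TiB

619,418,933,201,172 bytes given.
1 TiB = 1,099,511,627,776 bytes
619,418,933,201,172 / 1,099,511,627,776 = 563.358 TiB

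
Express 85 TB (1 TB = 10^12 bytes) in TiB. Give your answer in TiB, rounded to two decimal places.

85 TB = 85 × 10^12 bytes = 85,000,000,000,000 bytes
1 TiB = 1,099,511,627,776 bytes
85,000,000,000,000 / 1,099,511,627,776 = 77.31 TiB

77.31 TiB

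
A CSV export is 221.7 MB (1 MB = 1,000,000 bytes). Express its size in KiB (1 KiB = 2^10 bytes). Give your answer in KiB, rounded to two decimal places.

221.7 MB × 1,000,000 bytes/MB = 221,700,000 bytes
1 KiB = 1,024 bytes
221,700,000 / 1,024 = 216,503.91 KiB

216,503.91 KiB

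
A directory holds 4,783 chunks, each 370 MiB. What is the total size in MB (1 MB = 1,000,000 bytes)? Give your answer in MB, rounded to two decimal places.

Total = 4,783 × 370 MiB = 1,769,710 MiB
= 1,769,710 × 1,048,576 bytes = 1,855,675,432,960 bytes
1 MB = 1,000,000 bytes
1,855,675,432,960 / 1,000,000 = 1,855,675.43 MB

1,855,675.43 MB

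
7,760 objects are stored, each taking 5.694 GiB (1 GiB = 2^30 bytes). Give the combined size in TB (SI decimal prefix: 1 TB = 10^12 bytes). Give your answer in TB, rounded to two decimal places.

Total = 7,760 × 5.694 GiB = 44185.44 GiB
= 44185.44 × 1,073,741,824 bytes = 47,443,754,939,842.56 bytes
1 TB = 1,000,000,000,000 bytes
47,443,754,939,842.56 / 1,000,000,000,000 = 47.44 TB

47.44 TB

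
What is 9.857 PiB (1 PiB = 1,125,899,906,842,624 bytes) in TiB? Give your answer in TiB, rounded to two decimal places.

10,093.57 TiB

9.857 PiB = 9.857 × 2^50 bytes = 11,097,995,381,747,744.768 bytes
1 TiB = 1,099,511,627,776 bytes
11,097,995,381,747,744.768 / 1,099,511,627,776 = 10,093.57 TiB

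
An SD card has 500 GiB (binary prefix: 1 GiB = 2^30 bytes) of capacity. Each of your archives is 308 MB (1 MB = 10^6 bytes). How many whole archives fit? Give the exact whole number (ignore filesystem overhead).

1,743

Capacity: 500 GiB = 536,870,912,000 bytes
Per item: 308 MB = 308,000,000 bytes
⌊536,870,912,000 / 308,000,000⌋ = 1,743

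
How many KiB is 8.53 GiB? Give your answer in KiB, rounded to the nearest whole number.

8.53 GiB × 1,073,741,824 bytes/GiB = 9,159,017,758.72 bytes
1 KiB = 1,024 bytes
9,159,017,758.72 / 1,024 = 8,944,353 KiB

8,944,353 KiB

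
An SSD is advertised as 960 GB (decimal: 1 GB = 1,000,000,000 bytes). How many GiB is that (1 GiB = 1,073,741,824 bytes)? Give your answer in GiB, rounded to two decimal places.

960 GB = 960 × 10^9 bytes = 960,000,000,000 bytes
1 GiB = 2^30 bytes = 1,073,741,824 bytes
960,000,000,000 / 1,073,741,824 = 894.07 GiB

894.07 GiB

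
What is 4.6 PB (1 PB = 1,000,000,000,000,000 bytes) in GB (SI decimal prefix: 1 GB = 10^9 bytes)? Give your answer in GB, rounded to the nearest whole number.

4.6 PB = 4.6 × 10^15 bytes = 4,600,000,000,000,000 bytes
1 GB = 10^9 bytes = 1,000,000,000 bytes
4,600,000,000,000,000 / 1,000,000,000 = 4,600,000 GB

4,600,000 GB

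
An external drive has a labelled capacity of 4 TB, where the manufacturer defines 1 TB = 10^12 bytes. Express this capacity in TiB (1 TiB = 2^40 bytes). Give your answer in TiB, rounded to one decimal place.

4 TB = 4 × 10^12 bytes = 4,000,000,000,000 bytes
1 TiB = 1,099,511,627,776 bytes
4,000,000,000,000 / 1,099,511,627,776 = 3.6 TiB

3.6 TiB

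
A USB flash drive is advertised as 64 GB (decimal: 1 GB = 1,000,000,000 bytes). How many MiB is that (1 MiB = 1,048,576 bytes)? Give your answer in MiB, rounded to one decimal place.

61,035.2 MiB

64 GB = 64 × 10^9 bytes = 64,000,000,000 bytes
1 MiB = 2^20 bytes = 1,048,576 bytes
64,000,000,000 / 1,048,576 = 61,035.2 MiB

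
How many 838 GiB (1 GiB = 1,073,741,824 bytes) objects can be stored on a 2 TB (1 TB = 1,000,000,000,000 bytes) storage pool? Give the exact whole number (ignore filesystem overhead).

2

Capacity: 2 TB = 2,000,000,000,000 bytes
Per item: 838 GiB = 899,795,648,512 bytes
⌊2,000,000,000,000 / 899,795,648,512⌋ = 2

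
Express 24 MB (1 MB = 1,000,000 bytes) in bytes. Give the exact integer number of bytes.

24,000,000 bytes

24 × 1,000,000 = 24,000,000 bytes  (1 MB = 10^6 bytes)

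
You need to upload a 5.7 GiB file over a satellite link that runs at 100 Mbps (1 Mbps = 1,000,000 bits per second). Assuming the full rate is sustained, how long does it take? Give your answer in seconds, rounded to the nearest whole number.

5.7 GiB = 6,120,328,396.8 bytes = 48,962,627,174.4 bits
100 Mbps = 100,000,000 bits/s
time = 48,962,627,174.4 / 100,000,000 = 490 s

490 seconds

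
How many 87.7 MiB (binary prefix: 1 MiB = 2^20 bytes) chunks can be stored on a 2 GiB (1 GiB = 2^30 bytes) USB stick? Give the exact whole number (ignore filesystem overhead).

23

Capacity: 2 GiB = 2,147,483,648 bytes
Per item: 87.7 MiB = 91,960,115.2 bytes
⌊2,147,483,648 / 91,960,115.2⌋ = 23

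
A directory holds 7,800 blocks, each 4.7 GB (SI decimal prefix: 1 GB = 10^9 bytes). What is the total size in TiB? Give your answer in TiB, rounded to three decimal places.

Total = 7,800 × 4.7 GB = 36,660 GB
= 36,660 × 1,000,000,000 bytes = 36,660,000,000,000 bytes
1 TiB = 1,099,511,627,776 bytes
36,660,000,000,000 / 1,099,511,627,776 = 33.342 TiB

33.342 TiB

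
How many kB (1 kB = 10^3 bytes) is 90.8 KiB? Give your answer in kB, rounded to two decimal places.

90.8 KiB × 1,024 bytes/KiB = 92,979.2 bytes
1 kB = 1,000 bytes
92,979.2 / 1,000 = 92.98 kB

92.98 kB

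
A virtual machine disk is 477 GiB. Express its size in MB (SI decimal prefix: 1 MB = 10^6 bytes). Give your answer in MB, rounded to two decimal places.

512,174.85 MB

477 GiB = 477 × 2^30 bytes = 512,174,850,048 bytes
1 MB = 10^6 bytes = 1,000,000 bytes
512,174,850,048 / 1,000,000 = 512,174.85 MB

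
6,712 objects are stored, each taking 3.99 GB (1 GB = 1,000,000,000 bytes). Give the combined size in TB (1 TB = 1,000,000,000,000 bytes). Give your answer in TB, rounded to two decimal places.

Total = 6,712 × 3.99 GB = 26780.88 GB
= 26780.88 × 1,000,000,000 bytes = 26,780,880,000,000 bytes
1 TB = 1,000,000,000,000 bytes
26,780,880,000,000 / 1,000,000,000,000 = 26.78 TB

26.78 TB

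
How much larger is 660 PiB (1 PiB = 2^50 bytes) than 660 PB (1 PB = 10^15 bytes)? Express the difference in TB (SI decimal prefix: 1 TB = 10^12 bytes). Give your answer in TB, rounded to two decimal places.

83,093.94 TB

660 PiB = 660 × 1,125,899,906,842,624 = 743,093,938,516,131,840 bytes
660 PB = 660 × 1,000,000,000,000,000 = 660,000,000,000,000,000 bytes
difference = 83,093,938,516,131,840 bytes
83,093,938,516,131,840 / 1,000,000,000,000 = 83,093.94 TB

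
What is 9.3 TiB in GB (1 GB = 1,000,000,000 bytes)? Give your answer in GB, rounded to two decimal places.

9.3 TiB × 1,099,511,627,776 bytes/TiB = 10,225,458,138,316.8 bytes
1 GB = 10^9 bytes = 1,000,000,000 bytes
10,225,458,138,316.8 / 1,000,000,000 = 10,225.46 GB

10,225.46 GB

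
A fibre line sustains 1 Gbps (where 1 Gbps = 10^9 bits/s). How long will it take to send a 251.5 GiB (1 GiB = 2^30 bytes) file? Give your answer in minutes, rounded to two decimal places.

251.5 GiB = 270,046,068,736 bytes = 2,160,368,549,888 bits
1 Gbps = 1,000,000,000 bits/s
time = 2,160,368,549,888 / 1,000,000,000 = 2,160.369 s
2,160.369 s / 60 = 36.01 minutes

36.01 minutes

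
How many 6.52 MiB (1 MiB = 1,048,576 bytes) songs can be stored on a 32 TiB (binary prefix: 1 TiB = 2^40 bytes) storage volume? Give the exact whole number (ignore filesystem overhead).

5,146,385

Capacity: 32 TiB = 35,184,372,088,832 bytes
Per item: 6.52 MiB = 6,836,715.52 bytes
⌊35,184,372,088,832 / 6,836,715.52⌋ = 5,146,385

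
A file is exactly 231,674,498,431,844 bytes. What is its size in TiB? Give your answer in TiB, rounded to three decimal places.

210.707 TiB

231,674,498,431,844 bytes given.
1 TiB = 2^40 bytes = 1,099,511,627,776 bytes
231,674,498,431,844 / 1,099,511,627,776 = 210.707 TiB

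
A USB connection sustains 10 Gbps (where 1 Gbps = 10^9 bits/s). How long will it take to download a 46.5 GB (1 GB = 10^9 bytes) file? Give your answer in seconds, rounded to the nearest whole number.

46.5 GB = 46,500,000,000 bytes = 372,000,000,000 bits
10 Gbps = 10,000,000,000 bits/s
time = 372,000,000,000 / 10,000,000,000 = 37 s

37 seconds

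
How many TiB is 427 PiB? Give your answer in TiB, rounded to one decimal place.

427 PiB = 427 × 2^50 bytes = 480,759,260,221,800,448 bytes
1 TiB = 1,099,511,627,776 bytes
480,759,260,221,800,448 / 1,099,511,627,776 = 437,248.0 TiB

437,248.0 TiB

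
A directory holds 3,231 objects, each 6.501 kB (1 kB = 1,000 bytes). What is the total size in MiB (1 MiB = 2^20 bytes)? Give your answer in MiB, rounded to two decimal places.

20.03 MiB

Total = 3,231 × 6.501 kB = 21004.731 kB
= 21004.731 × 1,000 bytes = 21,004,731 bytes
1 MiB = 1,048,576 bytes
21,004,731 / 1,048,576 = 20.03 MiB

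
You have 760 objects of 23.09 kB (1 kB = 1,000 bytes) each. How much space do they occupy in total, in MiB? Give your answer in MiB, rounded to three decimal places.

Total = 760 × 23.09 kB = 17548.4 kB
= 17548.4 × 1,000 bytes = 17,548,400 bytes
1 MiB = 1,048,576 bytes
17,548,400 / 1,048,576 = 16.735 MiB

16.735 MiB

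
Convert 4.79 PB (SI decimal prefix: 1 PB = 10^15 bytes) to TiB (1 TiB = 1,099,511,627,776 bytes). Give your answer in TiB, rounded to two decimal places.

4,356.48 TiB

4.79 PB × 1,000,000,000,000,000 bytes/PB = 4,790,000,000,000,000 bytes
1 TiB = 1,099,511,627,776 bytes
4,790,000,000,000,000 / 1,099,511,627,776 = 4,356.48 TiB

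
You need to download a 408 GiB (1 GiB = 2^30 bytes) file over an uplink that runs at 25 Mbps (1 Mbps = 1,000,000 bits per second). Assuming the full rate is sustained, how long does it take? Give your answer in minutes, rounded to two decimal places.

2,336.46 minutes

408 GiB = 438,086,664,192 bytes = 3,504,693,313,536 bits
25 Mbps = 25,000,000 bits/s
time = 3,504,693,313,536 / 25,000,000 = 140,187.733 s
140,187.733 s / 60 = 2,336.46 minutes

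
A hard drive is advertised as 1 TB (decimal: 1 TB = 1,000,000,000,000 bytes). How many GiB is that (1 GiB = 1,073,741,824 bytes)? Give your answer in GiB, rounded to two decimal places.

1 TB = 1 × 10^12 bytes = 1,000,000,000,000 bytes
1 GiB = 2^30 bytes = 1,073,741,824 bytes
1,000,000,000,000 / 1,073,741,824 = 931.32 GiB

931.32 GiB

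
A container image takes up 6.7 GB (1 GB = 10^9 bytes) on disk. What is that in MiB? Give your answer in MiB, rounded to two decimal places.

6,389.62 MiB

6.7 GB × 1,000,000,000 bytes/GB = 6,700,000,000 bytes
1 MiB = 1,048,576 bytes
6,700,000,000 / 1,048,576 = 6,389.62 MiB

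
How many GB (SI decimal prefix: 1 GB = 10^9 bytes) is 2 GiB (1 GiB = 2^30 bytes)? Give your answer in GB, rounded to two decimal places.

2 GiB = 2 × 2^30 bytes = 2,147,483,648 bytes
1 GB = 1,000,000,000 bytes
2,147,483,648 / 1,000,000,000 = 2.15 GB

2.15 GB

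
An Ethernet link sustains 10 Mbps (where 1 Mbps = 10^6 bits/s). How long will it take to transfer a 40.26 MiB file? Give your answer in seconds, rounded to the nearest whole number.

34 seconds

40.26 MiB = 42,215,669.76 bytes = 337,725,358.08 bits
10 Mbps = 10,000,000 bits/s
time = 337,725,358.08 / 10,000,000 = 34 s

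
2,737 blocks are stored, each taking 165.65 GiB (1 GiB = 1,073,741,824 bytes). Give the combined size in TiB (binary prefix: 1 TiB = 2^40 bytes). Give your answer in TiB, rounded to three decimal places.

Total = 2,737 × 165.65 GiB = 453384.05 GiB
= 453384.05 × 1,073,741,824 bytes = 486,817,416,819,507.2 bytes
1 TiB = 1,099,511,627,776 bytes
486,817,416,819,507.2 / 1,099,511,627,776 = 442.758 TiB

442.758 TiB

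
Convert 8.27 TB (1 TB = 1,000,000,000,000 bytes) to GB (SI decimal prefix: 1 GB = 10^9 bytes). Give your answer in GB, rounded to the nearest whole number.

8.27 TB = 8.27 × 10^12 bytes = 8,270,000,000,000 bytes
1 GB = 10^9 bytes = 1,000,000,000 bytes
8,270,000,000,000 / 1,000,000,000 = 8,270 GB

8,270 GB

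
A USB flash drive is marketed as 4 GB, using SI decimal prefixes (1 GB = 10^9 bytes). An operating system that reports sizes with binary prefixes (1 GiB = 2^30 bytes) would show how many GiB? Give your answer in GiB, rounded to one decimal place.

4 GB × 1,000,000,000 bytes/GB = 4,000,000,000 bytes
1 GiB = 1,073,741,824 bytes
4,000,000,000 / 1,073,741,824 = 3.7 GiB

3.7 GiB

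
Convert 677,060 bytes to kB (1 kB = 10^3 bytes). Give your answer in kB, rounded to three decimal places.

677.060 kB

677,060 bytes given.
1 kB = 10^3 bytes = 1,000 bytes
677,060 / 1,000 = 677.060 kB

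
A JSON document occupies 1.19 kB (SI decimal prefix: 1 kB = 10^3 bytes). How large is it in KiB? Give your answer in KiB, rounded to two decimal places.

1.19 kB = 1.19 × 10^3 bytes = 1,190 bytes
1 KiB = 1,024 bytes
1,190 / 1,024 = 1.16 KiB

1.16 KiB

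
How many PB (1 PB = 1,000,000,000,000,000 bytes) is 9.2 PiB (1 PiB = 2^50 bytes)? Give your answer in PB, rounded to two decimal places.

10.36 PB

9.2 PiB × 1,125,899,906,842,624 bytes/PiB = 10,358,279,142,952,140.8 bytes
1 PB = 10^15 bytes = 1,000,000,000,000,000 bytes
10,358,279,142,952,140.8 / 1,000,000,000,000,000 = 10.36 PB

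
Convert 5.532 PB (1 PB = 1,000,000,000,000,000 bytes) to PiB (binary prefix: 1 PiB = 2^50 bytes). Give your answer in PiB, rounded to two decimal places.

4.91 PiB

5.532 PB = 5.532 × 10^15 bytes = 5,532,000,000,000,000 bytes
1 PiB = 2^50 bytes = 1,125,899,906,842,624 bytes
5,532,000,000,000,000 / 1,125,899,906,842,624 = 4.91 PiB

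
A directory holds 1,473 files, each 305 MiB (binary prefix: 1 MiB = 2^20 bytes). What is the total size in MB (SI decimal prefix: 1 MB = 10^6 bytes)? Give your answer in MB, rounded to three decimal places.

471,088.497 MB

Total = 1,473 × 305 MiB = 449,265 MiB
= 449,265 × 1,048,576 bytes = 471,088,496,640 bytes
1 MB = 1,000,000 bytes
471,088,496,640 / 1,000,000 = 471,088.497 MB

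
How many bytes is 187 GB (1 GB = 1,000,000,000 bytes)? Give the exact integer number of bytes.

187,000,000,000 bytes

187 × 1,000,000,000 = 187,000,000,000 bytes  (1 GB = 10^9 bytes)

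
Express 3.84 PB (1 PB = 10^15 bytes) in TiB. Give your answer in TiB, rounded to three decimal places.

3,492.460 TiB

3.84 PB × 1,000,000,000,000,000 bytes/PB = 3,840,000,000,000,000 bytes
1 TiB = 2^40 bytes = 1,099,511,627,776 bytes
3,840,000,000,000,000 / 1,099,511,627,776 = 3,492.460 TiB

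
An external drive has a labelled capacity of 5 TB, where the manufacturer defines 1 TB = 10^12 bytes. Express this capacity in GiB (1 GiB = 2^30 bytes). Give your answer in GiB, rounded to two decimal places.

5 TB × 1,000,000,000,000 bytes/TB = 5,000,000,000,000 bytes
1 GiB = 1,073,741,824 bytes
5,000,000,000,000 / 1,073,741,824 = 4,656.61 GiB

4,656.61 GiB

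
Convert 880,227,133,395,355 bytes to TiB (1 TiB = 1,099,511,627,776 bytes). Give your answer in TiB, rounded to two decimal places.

880,227,133,395,355 bytes given.
1 TiB = 2^40 bytes = 1,099,511,627,776 bytes
880,227,133,395,355 / 1,099,511,627,776 = 800.56 TiB

800.56 TiB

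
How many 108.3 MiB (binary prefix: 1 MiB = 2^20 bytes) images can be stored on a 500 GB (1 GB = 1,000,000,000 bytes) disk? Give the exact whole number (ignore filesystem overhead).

4,402

Capacity: 500 GB = 500,000,000,000 bytes
Per item: 108.3 MiB = 113,560,780.8 bytes
⌊500,000,000,000 / 113,560,780.8⌋ = 4,402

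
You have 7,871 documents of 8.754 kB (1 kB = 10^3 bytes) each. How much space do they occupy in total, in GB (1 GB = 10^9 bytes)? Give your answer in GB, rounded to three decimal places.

0.069 GB

Total = 7,871 × 8.754 kB = 68902.734 kB
= 68902.734 × 1,000 bytes = 68,902,734 bytes
1 GB = 1,000,000,000 bytes
68,902,734 / 1,000,000,000 = 0.069 GB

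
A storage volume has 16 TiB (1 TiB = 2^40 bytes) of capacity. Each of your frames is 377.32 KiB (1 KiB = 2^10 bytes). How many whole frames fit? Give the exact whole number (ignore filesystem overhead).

Capacity: 16 TiB = 17,592,186,044,416 bytes
Per item: 377.32 KiB = 386,375.68 bytes
⌊17,592,186,044,416 / 386,375.68⌋ = 45,531,297

45,531,297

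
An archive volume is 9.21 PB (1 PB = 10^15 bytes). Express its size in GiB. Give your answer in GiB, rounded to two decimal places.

8,577,480.91 GiB

9.21 PB = 9.21 × 10^15 bytes = 9,210,000,000,000,000 bytes
1 GiB = 1,073,741,824 bytes
9,210,000,000,000,000 / 1,073,741,824 = 8,577,480.91 GiB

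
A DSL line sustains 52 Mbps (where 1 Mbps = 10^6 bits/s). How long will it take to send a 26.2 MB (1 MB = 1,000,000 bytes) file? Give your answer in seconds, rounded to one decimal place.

26.2 MB = 26,200,000 bytes = 209,600,000 bits
52 Mbps = 52,000,000 bits/s
time = 209,600,000 / 52,000,000 = 4.0 s

4.0 seconds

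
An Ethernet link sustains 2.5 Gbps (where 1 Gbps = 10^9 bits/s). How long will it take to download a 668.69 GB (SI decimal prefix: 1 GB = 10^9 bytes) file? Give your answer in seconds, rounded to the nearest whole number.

668.69 GB = 668,690,000,000 bytes = 5,349,520,000,000 bits
2.5 Gbps = 2,500,000,000 bits/s
time = 5,349,520,000,000 / 2,500,000,000 = 2,140 s

2,140 seconds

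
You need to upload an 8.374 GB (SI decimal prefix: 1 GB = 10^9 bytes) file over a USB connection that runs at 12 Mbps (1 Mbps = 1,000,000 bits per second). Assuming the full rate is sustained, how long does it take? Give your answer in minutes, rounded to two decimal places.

8.374 GB = 8,374,000,000 bytes = 66,992,000,000 bits
12 Mbps = 12,000,000 bits/s
time = 66,992,000,000 / 12,000,000 = 5,582.667 s
5,582.667 s / 60 = 93.04 minutes

93.04 minutes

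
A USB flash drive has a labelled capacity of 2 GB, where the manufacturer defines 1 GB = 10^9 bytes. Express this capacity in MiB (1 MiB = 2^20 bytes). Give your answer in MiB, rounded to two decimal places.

2 GB = 2 × 10^9 bytes = 2,000,000,000 bytes
1 MiB = 1,048,576 bytes
2,000,000,000 / 1,048,576 = 1,907.35 MiB

1,907.35 MiB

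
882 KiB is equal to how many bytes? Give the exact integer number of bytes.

903,168 bytes

882 × 1,024 = 903,168 bytes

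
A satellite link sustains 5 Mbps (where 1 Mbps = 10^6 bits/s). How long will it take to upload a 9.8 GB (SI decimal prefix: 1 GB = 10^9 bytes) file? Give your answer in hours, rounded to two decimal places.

4.36 hours

9.8 GB = 9,800,000,000 bytes = 78,400,000,000 bits
5 Mbps = 5,000,000 bits/s
time = 78,400,000,000 / 5,000,000 = 15,680.0000 s
15,680.0000 s / 3600 = 4.36 hours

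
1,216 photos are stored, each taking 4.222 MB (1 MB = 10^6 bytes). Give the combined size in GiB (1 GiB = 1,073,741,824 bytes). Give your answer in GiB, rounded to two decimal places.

4.78 GiB

Total = 1,216 × 4.222 MB = 5133.952 MB
= 5133.952 × 1,000,000 bytes = 5,133,952,000 bytes
1 GiB = 1,073,741,824 bytes
5,133,952,000 / 1,073,741,824 = 4.78 GiB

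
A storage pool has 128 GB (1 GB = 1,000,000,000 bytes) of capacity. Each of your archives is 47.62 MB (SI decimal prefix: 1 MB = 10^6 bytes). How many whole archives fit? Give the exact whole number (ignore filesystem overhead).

2,687

Capacity: 128 GB = 128,000,000,000 bytes
Per item: 47.62 MB = 47,620,000 bytes
⌊128,000,000,000 / 47,620,000⌋ = 2,687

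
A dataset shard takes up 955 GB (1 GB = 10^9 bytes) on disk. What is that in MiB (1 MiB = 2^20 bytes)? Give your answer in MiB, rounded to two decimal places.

955 GB = 955 × 10^9 bytes = 955,000,000,000 bytes
1 MiB = 2^20 bytes = 1,048,576 bytes
955,000,000,000 / 1,048,576 = 910,758.97 MiB

910,758.97 MiB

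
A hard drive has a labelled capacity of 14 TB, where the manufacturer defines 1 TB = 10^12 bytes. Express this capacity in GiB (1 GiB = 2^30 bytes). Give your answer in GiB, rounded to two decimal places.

14 TB × 1,000,000,000,000 bytes/TB = 14,000,000,000,000 bytes
1 GiB = 1,073,741,824 bytes
14,000,000,000,000 / 1,073,741,824 = 13,038.52 GiB

13,038.52 GiB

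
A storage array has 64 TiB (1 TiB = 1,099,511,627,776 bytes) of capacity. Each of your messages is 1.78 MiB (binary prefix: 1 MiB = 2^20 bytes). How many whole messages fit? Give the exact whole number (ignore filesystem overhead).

Capacity: 64 TiB = 70,368,744,177,664 bytes
Per item: 1.78 MiB = 1,866,465.28 bytes
⌊70,368,744,177,664 / 1,866,465.28⌋ = 37,701,608

37,701,608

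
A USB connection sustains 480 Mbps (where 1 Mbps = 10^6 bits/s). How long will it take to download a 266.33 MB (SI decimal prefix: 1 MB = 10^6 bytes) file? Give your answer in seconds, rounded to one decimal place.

4.4 seconds

266.33 MB = 266,330,000 bytes = 2,130,640,000 bits
480 Mbps = 480,000,000 bits/s
time = 2,130,640,000 / 480,000,000 = 4.4 s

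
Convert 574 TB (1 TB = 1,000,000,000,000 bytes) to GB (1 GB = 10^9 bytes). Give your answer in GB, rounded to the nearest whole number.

574 TB × 1,000,000,000,000 bytes/TB = 574,000,000,000,000 bytes
1 GB = 1,000,000,000 bytes
574,000,000,000,000 / 1,000,000,000 = 574,000 GB

574,000 GB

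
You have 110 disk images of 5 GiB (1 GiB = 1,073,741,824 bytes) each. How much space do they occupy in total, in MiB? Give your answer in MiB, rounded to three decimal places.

563,200.000 MiB

Total = 110 × 5 GiB = 550 GiB
= 550 × 1,073,741,824 bytes = 590,558,003,200 bytes
1 MiB = 1,048,576 bytes
590,558,003,200 / 1,048,576 = 563,200.000 MiB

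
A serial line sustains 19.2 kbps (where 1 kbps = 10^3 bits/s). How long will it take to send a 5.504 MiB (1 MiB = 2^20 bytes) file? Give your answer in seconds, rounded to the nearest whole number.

5.504 MiB = 5,771,362.304 bytes = 46,170,898.432 bits
19.2 kbps = 19,200 bits/s
time = 46,170,898.432 / 19,200 = 2,405 s

2,405 seconds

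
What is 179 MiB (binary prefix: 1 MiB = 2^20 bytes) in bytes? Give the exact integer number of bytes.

187,695,104 bytes

179 × 1,048,576 = 187,695,104 bytes  (1 MiB = 2^20 bytes)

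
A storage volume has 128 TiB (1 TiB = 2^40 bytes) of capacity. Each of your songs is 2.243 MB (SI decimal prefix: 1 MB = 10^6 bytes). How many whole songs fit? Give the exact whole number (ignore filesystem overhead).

62,745,202

Capacity: 128 TiB = 140,737,488,355,328 bytes
Per item: 2.243 MB = 2,243,000 bytes
⌊140,737,488,355,328 / 2,243,000⌋ = 62,745,202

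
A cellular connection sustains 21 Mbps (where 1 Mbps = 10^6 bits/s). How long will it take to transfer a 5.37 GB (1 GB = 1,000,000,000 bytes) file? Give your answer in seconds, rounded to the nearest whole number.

2,046 seconds

5.37 GB = 5,370,000,000 bytes = 42,960,000,000 bits
21 Mbps = 21,000,000 bits/s
time = 42,960,000,000 / 21,000,000 = 2,046 s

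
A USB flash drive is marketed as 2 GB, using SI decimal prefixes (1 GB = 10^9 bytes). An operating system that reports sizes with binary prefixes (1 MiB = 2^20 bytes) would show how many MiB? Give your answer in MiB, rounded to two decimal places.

1,907.35 MiB

2 GB = 2 × 10^9 bytes = 2,000,000,000 bytes
1 MiB = 2^20 bytes = 1,048,576 bytes
2,000,000,000 / 1,048,576 = 1,907.35 MiB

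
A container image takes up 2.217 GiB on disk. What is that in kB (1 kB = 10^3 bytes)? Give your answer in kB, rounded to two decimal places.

2.217 GiB × 1,073,741,824 bytes/GiB = 2,380,485,623.808 bytes
1 kB = 1,000 bytes
2,380,485,623.808 / 1,000 = 2,380,485.62 kB

2,380,485.62 kB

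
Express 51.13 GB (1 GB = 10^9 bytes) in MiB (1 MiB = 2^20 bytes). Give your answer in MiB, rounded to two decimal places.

48,761.37 MiB

51.13 GB × 1,000,000,000 bytes/GB = 51,130,000,000 bytes
1 MiB = 2^20 bytes = 1,048,576 bytes
51,130,000,000 / 1,048,576 = 48,761.37 MiB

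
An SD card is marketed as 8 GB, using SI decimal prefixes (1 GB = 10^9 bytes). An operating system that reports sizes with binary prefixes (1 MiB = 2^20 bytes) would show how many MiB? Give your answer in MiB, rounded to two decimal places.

7,629.39 MiB

8 GB × 1,000,000,000 bytes/GB = 8,000,000,000 bytes
1 MiB = 1,048,576 bytes
8,000,000,000 / 1,048,576 = 7,629.39 MiB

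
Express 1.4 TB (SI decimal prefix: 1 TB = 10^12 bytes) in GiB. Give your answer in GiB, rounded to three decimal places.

1.4 TB = 1.4 × 10^12 bytes = 1,400,000,000,000 bytes
1 GiB = 2^30 bytes = 1,073,741,824 bytes
1,400,000,000,000 / 1,073,741,824 = 1,303.852 GiB

1,303.852 GiB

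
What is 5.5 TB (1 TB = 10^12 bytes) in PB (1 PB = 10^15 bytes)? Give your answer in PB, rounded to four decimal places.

5.5 TB = 5.5 × 10^12 bytes = 5,500,000,000,000 bytes
1 PB = 10^15 bytes = 1,000,000,000,000,000 bytes
5,500,000,000,000 / 1,000,000,000,000,000 = 0.0055 PB

0.0055 PB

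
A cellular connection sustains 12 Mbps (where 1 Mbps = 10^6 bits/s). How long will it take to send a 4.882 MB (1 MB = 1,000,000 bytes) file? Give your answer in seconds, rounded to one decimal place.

3.3 seconds

4.882 MB = 4,882,000 bytes = 39,056,000 bits
12 Mbps = 12,000,000 bits/s
time = 39,056,000 / 12,000,000 = 3.3 s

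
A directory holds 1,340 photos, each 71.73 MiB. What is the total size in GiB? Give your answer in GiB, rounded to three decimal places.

Total = 1,340 × 71.73 MiB = 96118.2 MiB
= 96118.2 × 1,048,576 bytes = 100,787,237,683.2 bytes
1 GiB = 1,073,741,824 bytes
100,787,237,683.2 / 1,073,741,824 = 93.865 GiB

93.865 GiB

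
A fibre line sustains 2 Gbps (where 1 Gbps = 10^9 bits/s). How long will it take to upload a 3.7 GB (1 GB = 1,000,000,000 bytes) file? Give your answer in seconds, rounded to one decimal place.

14.8 seconds

3.7 GB = 3,700,000,000 bytes = 29,600,000,000 bits
2 Gbps = 2,000,000,000 bits/s
time = 29,600,000,000 / 2,000,000,000 = 14.8 s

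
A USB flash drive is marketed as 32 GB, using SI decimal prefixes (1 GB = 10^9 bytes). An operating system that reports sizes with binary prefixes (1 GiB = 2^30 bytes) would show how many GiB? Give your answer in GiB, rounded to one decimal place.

32 GB = 32 × 10^9 bytes = 32,000,000,000 bytes
1 GiB = 1,073,741,824 bytes
32,000,000,000 / 1,073,741,824 = 29.8 GiB

29.8 GiB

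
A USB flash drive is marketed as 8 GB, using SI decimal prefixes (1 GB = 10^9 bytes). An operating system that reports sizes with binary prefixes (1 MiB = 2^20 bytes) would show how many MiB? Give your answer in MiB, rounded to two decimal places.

7,629.39 MiB

8 GB × 1,000,000,000 bytes/GB = 8,000,000,000 bytes
1 MiB = 1,048,576 bytes
8,000,000,000 / 1,048,576 = 7,629.39 MiB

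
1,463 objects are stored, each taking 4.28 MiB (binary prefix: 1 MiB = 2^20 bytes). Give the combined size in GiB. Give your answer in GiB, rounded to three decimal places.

Total = 1,463 × 4.28 MiB = 6261.64 MiB
= 6261.64 × 1,048,576 bytes = 6,565,805,424.64 bytes
1 GiB = 1,073,741,824 bytes
6,565,805,424.64 / 1,073,741,824 = 6.115 GiB

6.115 GiB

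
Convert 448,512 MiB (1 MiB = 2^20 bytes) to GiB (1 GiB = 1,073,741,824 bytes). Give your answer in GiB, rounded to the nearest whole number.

448,512 MiB = 448,512 × 2^20 bytes = 470,298,918,912 bytes
1 GiB = 1,073,741,824 bytes
470,298,918,912 / 1,073,741,824 = 438 GiB

438 GiB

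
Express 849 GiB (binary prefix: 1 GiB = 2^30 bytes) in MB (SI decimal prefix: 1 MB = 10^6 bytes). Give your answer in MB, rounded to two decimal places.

849 GiB × 1,073,741,824 bytes/GiB = 911,606,808,576 bytes
1 MB = 10^6 bytes = 1,000,000 bytes
911,606,808,576 / 1,000,000 = 911,606.81 MB

911,606.81 MB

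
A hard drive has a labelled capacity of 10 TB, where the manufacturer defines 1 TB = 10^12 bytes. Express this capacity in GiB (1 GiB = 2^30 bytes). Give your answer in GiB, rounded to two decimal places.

9,313.23 GiB

10 TB × 1,000,000,000,000 bytes/TB = 10,000,000,000,000 bytes
1 GiB = 1,073,741,824 bytes
10,000,000,000,000 / 1,073,741,824 = 9,313.23 GiB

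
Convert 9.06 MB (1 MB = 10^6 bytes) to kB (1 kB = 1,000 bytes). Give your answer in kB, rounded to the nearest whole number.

9.06 MB = 9.06 × 10^6 bytes = 9,060,000 bytes
1 kB = 10^3 bytes = 1,000 bytes
9,060,000 / 1,000 = 9,060 kB

9,060 kB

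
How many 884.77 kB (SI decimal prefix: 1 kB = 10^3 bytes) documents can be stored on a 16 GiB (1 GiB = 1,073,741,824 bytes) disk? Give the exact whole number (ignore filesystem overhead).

Capacity: 16 GiB = 17,179,869,184 bytes
Per item: 884.77 kB = 884,770 bytes
⌊17,179,869,184 / 884,770⌋ = 19,417

19,417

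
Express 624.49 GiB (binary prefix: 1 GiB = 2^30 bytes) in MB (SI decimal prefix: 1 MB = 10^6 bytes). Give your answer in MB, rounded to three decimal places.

624.49 GiB = 624.49 × 2^30 bytes = 670,541,031,669.76 bytes
1 MB = 1,000,000 bytes
670,541,031,669.76 / 1,000,000 = 670,541.032 MB

670,541.032 MB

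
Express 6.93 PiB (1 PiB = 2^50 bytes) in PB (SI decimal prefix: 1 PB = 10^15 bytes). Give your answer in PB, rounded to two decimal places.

7.80 PB

6.93 PiB × 1,125,899,906,842,624 bytes/PiB = 7,802,486,354,419,384.32 bytes
1 PB = 1,000,000,000,000,000 bytes
7,802,486,354,419,384.32 / 1,000,000,000,000,000 = 7.80 PB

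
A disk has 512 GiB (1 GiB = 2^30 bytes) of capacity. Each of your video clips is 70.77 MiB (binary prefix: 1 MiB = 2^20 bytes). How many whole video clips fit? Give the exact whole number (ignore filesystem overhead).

7,408

Capacity: 512 GiB = 549,755,813,888 bytes
Per item: 70.77 MiB = 74,207,723.52 bytes
⌊549,755,813,888 / 74,207,723.52⌋ = 7,408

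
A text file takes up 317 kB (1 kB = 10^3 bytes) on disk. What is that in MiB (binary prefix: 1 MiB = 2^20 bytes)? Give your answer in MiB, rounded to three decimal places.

0.302 MiB

317 kB × 1,000 bytes/kB = 317,000 bytes
1 MiB = 1,048,576 bytes
317,000 / 1,048,576 = 0.302 MiB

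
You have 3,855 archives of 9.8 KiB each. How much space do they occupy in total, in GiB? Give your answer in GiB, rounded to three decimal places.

Total = 3,855 × 9.8 KiB = 37,779 KiB
= 37,779 × 1,024 bytes = 38,685,696 bytes
1 GiB = 1,073,741,824 bytes
38,685,696 / 1,073,741,824 = 0.036 GiB

0.036 GiB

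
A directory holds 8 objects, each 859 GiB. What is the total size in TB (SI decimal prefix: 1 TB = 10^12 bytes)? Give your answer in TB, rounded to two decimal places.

Total = 8 × 859 GiB = 6872 GiB
= 6872 × 1,073,741,824 bytes = 7,378,753,814,528 bytes
1 TB = 1,000,000,000,000 bytes
7,378,753,814,528 / 1,000,000,000,000 = 7.38 TB

7.38 TB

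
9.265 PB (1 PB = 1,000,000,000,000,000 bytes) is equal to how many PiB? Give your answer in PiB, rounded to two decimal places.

8.23 PiB

9.265 PB = 9.265 × 10^15 bytes = 9,265,000,000,000,000 bytes
1 PiB = 2^50 bytes = 1,125,899,906,842,624 bytes
9,265,000,000,000,000 / 1,125,899,906,842,624 = 8.23 PiB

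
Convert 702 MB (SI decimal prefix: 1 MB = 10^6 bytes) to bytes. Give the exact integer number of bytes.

702 × 1,000,000 = 702,000,000 bytes

702,000,000 bytes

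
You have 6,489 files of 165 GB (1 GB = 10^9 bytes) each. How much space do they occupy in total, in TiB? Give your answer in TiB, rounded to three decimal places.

973.782 TiB

Total = 6,489 × 165 GB = 1,070,685 GB
= 1,070,685 × 1,000,000,000 bytes = 1,070,685,000,000,000 bytes
1 TiB = 1,099,511,627,776 bytes
1,070,685,000,000,000 / 1,099,511,627,776 = 973.782 TiB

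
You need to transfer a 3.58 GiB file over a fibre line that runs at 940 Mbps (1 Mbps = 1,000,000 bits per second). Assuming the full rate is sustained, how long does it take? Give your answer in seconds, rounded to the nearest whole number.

3.58 GiB = 3,843,995,729.92 bytes = 30,751,965,839.36 bits
940 Mbps = 940,000,000 bits/s
time = 30,751,965,839.36 / 940,000,000 = 33 s

33 seconds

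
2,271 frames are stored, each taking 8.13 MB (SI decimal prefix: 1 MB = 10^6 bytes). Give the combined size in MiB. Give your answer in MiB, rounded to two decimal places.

17,607.91 MiB

Total = 2,271 × 8.13 MB = 18463.23 MB
= 18463.23 × 1,000,000 bytes = 18,463,230,000 bytes
1 MiB = 1,048,576 bytes
18,463,230,000 / 1,048,576 = 17,607.91 MiB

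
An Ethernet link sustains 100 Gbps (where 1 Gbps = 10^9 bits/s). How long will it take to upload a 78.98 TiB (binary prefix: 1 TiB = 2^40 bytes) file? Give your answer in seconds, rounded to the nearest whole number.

78.98 TiB = 86,839,428,361,748.48 bytes = 694,715,426,893,987.84 bits
100 Gbps = 100,000,000,000 bits/s
time = 694,715,426,893,987.84 / 100,000,000,000 = 6,947 s

6,947 seconds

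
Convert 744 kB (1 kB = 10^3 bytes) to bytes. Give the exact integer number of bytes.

744,000 bytes

744 × 1,000 = 744,000 bytes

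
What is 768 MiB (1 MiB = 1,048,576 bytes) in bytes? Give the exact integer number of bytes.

768 × 1,048,576 = 805,306,368 bytes

805,306,368 bytes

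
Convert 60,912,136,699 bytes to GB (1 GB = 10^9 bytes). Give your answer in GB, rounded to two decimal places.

60,912,136,699 bytes given.
1 GB = 10^9 bytes = 1,000,000,000 bytes
60,912,136,699 / 1,000,000,000 = 60.91 GB

60.91 GB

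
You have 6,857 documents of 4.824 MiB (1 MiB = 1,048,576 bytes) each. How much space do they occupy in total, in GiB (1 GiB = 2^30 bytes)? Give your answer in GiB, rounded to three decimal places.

32.303 GiB

Total = 6,857 × 4.824 MiB = 33078.168 MiB
= 33078.168 × 1,048,576 bytes = 34,684,973,088.768 bytes
1 GiB = 1,073,741,824 bytes
34,684,973,088.768 / 1,073,741,824 = 32.303 GiB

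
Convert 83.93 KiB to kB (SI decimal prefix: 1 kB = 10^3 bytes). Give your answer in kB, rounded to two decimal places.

83.93 KiB = 83.93 × 2^10 bytes = 85,944.32 bytes
1 kB = 1,000 bytes
85,944.32 / 1,000 = 85.94 kB

85.94 kB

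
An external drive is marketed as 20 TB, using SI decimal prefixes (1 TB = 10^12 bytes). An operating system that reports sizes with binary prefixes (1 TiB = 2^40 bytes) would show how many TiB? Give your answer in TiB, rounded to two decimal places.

18.19 TiB

20 TB × 1,000,000,000,000 bytes/TB = 20,000,000,000,000 bytes
1 TiB = 2^40 bytes = 1,099,511,627,776 bytes
20,000,000,000,000 / 1,099,511,627,776 = 18.19 TiB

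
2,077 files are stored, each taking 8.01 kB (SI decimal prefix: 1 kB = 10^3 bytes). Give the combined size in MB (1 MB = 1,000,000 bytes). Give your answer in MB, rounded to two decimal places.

16.64 MB

Total = 2,077 × 8.01 kB = 16636.77 kB
= 16636.77 × 1,000 bytes = 16,636,770 bytes
1 MB = 1,000,000 bytes
16,636,770 / 1,000,000 = 16.64 MB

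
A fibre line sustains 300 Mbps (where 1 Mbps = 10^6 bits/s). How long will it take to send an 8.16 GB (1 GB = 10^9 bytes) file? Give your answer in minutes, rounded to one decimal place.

3.6 minutes

8.16 GB = 8,160,000,000 bytes = 65,280,000,000 bits
300 Mbps = 300,000,000 bits/s
time = 65,280,000,000 / 300,000,000 = 217.60 s
217.60 s / 60 = 3.6 minutes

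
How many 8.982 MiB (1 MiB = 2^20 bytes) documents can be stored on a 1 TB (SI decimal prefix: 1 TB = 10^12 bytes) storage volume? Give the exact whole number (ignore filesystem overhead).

106,176

Capacity: 1 TB = 1,000,000,000,000 bytes
Per item: 8.982 MiB = 9,418,309.632 bytes
⌊1,000,000,000,000 / 9,418,309.632⌋ = 106,176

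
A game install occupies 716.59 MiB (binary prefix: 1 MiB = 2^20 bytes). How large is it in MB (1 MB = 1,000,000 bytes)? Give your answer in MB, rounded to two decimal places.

751.40 MB

716.59 MiB × 1,048,576 bytes/MiB = 751,399,075.84 bytes
1 MB = 1,000,000 bytes
751,399,075.84 / 1,000,000 = 751.40 MB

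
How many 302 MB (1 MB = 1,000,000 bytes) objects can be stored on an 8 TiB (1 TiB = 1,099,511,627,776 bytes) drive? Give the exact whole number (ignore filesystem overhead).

Capacity: 8 TiB = 8,796,093,022,208 bytes
Per item: 302 MB = 302,000,000 bytes
⌊8,796,093,022,208 / 302,000,000⌋ = 29,126

29,126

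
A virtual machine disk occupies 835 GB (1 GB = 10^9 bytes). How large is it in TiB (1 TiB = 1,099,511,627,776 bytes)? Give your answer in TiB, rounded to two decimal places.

0.76 TiB

835 GB = 835 × 10^9 bytes = 835,000,000,000 bytes
1 TiB = 2^40 bytes = 1,099,511,627,776 bytes
835,000,000,000 / 1,099,511,627,776 = 0.76 TiB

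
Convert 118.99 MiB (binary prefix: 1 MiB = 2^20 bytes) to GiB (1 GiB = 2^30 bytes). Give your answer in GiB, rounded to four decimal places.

118.99 MiB = 118.99 × 2^20 bytes = 124,770,058.24 bytes
1 GiB = 1,073,741,824 bytes
124,770,058.24 / 1,073,741,824 = 0.1162 GiB

0.1162 GiB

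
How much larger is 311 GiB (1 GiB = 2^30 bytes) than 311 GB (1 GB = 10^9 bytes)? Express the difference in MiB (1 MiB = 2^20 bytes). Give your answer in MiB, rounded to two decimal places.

311 GiB = 311 × 1,073,741,824 = 333,933,707,264 bytes
311 GB = 311 × 1,000,000,000 = 311,000,000,000 bytes
difference = 22,933,707,264 bytes
22,933,707,264 / 1,048,576 = 21,871.29 MiB

21,871.29 MiB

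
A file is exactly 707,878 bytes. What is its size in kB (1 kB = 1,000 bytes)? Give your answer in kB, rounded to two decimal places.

707.88 kB

707,878 bytes given.
1 kB = 1,000 bytes
707,878 / 1,000 = 707.88 kB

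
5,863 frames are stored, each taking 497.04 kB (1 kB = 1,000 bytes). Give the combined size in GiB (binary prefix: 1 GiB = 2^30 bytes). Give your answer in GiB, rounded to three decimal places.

2.714 GiB

Total = 5,863 × 497.04 kB = 2914145.52 kB
= 2914145.52 × 1,000 bytes = 2,914,145,520 bytes
1 GiB = 1,073,741,824 bytes
2,914,145,520 / 1,073,741,824 = 2.714 GiB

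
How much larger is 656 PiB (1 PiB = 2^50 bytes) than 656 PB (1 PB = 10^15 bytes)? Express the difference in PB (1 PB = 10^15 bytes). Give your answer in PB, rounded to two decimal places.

82.59 PB

656 PiB = 656 × 1,125,899,906,842,624 = 738,590,338,888,761,344 bytes
656 PB = 656 × 1,000,000,000,000,000 = 656,000,000,000,000,000 bytes
difference = 82,590,338,888,761,344 bytes
82,590,338,888,761,344 / 1,000,000,000,000,000 = 82.59 PB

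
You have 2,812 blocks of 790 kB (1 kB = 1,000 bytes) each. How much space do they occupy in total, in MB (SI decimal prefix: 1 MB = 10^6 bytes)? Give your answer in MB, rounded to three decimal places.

2,221.480 MB

Total = 2,812 × 790 kB = 2,221,480 kB
= 2,221,480 × 1,000 bytes = 2,221,480,000 bytes
1 MB = 1,000,000 bytes
2,221,480,000 / 1,000,000 = 2,221.480 MB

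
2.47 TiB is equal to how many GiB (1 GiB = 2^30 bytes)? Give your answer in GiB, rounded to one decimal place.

2,529.3 GiB

2.47 TiB × 1,099,511,627,776 bytes/TiB = 2,715,793,720,606.72 bytes
1 GiB = 1,073,741,824 bytes
2,715,793,720,606.72 / 1,073,741,824 = 2,529.3 GiB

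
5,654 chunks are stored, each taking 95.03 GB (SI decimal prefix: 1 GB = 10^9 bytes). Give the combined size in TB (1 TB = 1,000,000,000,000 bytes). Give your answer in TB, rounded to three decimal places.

537.300 TB

Total = 5,654 × 95.03 GB = 537299.62 GB
= 537299.62 × 1,000,000,000 bytes = 537,299,620,000,000 bytes
1 TB = 1,000,000,000,000 bytes
537,299,620,000,000 / 1,000,000,000,000 = 537.300 TB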